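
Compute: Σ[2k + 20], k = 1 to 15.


Σ(2k+20) = 2·Σk + 20·n
= 2·120 + 20·15
= 240 + 300 = 540

Σ = 540


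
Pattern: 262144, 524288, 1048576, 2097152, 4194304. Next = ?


Pattern: powers of 2: 2ⁿ
Terms: 262144, 524288, 1048576, 2097152, 4194304
Next term = 8388608

Next term = 8388608


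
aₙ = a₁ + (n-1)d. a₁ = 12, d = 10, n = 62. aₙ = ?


aₙ = a₁ + (n-1)d
= 12 + (62-1)×10
= 12 + 610
= 622

a_62 = 622


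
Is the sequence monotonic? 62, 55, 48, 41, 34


Differences: -7, -7, -7, -7
All differences < 0 → strictly DECREASING

Monotonically decreasing


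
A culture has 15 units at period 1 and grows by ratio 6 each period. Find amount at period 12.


aₙ = a₁·r^(n-1)
= 15×6^11
= 15×362797056
= 5441955840

a_12 = 5441955840


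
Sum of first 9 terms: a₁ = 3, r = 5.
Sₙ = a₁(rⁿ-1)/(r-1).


Sₙ = 3×(5^9 - 1)/(5 - 1)
= 3×(1953125 - 1)/4
= 3×1953124/4
= 1464843

S_9 = 1464843


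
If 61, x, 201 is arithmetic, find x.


AM = (61 + 201)/2 = 262/2 = 131

AM = 131


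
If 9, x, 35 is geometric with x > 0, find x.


GM = √(9×35) = √315 = 17.7482

GM = 17.7482


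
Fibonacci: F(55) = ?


Fibonacci sequence: 1, 1, 2, 3, 5, 8, 13, 21, 34, 55, 89, ...
F(55) = 139583862445

F(55) = 139583862445


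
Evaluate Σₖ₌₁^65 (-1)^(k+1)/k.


S = 1 - 1/2 + 1/3 - 1/4 + 1/5 - 1/6 + 1/7 - 1/8 ± ...
= 0.7008
(Full series converges to +ln(2) ≈ +0.6931)

S_65 = 0.7008


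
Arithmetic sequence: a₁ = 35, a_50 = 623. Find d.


d = (aₙ - a₁)/(n-1)
= (623 - 35)/(50-1)
= 588/49 = 12

d = 12


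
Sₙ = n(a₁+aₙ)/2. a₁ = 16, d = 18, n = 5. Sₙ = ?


aₙ = 16 + (5-1)×18 = 88
Sₙ = n(a₁+aₙ)/2 = 5×(16+88)/2
= 5×104/2 = 260

S_5 = 260


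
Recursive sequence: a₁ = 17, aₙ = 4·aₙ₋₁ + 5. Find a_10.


Computing step by step:
a_1 = 17
a_2 = 73
a_3 = 297
a_4 = 1193
a_5 = 4777
a_6 = 19113
a_7 = 76457
a_8 = 305833
a_9 = 1223337
a_10 = 4893353


a_10 = 4893353


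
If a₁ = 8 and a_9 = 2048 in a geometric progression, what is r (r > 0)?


r^(n-1) = aₙ/a₁
r^8 = 2048/8 = 256
r = 256^(1/8)
= ±2; taking r > 0 gives r = 2

r = 2


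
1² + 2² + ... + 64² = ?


n = 64
n(n+1)(2n+1)/6 = 64×65×129/6
= 536640/6 = 89440

Σk² = 89440


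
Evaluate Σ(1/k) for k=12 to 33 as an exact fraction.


Σₖ₌12^33 1/k = 1/12 + 1/13 + 1/14 + ... + 1/33
= 154355972958659/144403552893600
≈ 1.0689

Sum = 154355972958659/144403552893600 ≈ 1.0689


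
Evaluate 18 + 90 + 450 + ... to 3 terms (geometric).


Sₙ = 18×(5^3 - 1)/(5 - 1)
= 18×(125 - 1)/4
= 18×124/4
= 558

S_3 = 558


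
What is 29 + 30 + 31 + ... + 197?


Σₖ₌29^197 k = Σₖ₌₁^197 k − Σₖ₌₁^28 k
= 197·198/2 − 28·29/2
= 19503 − 406 = 19097

Σk = 19097


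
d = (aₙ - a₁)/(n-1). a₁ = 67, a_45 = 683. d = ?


d = (aₙ - a₁)/(n-1)
= (683 - 67)/(45-1)
= 616/44 = 14

d = 14


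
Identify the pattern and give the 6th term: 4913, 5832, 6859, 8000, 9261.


Pattern: perfect cubes: n³
Terms: 4913, 5832, 6859, 8000, 9261
Next term = 10648

Next term = 10648


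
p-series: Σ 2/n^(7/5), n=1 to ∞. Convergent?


p-series test: Σ c/n^p converges if p > 1, diverges if p ≤ 1 (constant c > 0 doesn't affect convergence).
p = 7/5
7/5 > 1 → CONVERGES

Converges (p = 7/5 > 1)


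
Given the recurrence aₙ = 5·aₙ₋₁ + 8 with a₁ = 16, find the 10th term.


Computing step by step:
a_1 = 16
a_2 = 88
a_3 = 448
a_4 = 2248
a_5 = 11248
a_6 = 56248
a_7 = 281248
a_8 = 1406248
a_9 = 7031248
a_10 = 35156248


a_10 = 35156248


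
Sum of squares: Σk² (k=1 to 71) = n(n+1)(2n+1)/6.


n = 71
n(n+1)(2n+1)/6 = 71×72×143/6
= 731016/6 = 121836

Σk² = 121836


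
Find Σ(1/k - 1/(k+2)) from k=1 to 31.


Telescoping with gap 2: two head and two tail terms survive.
= (1 + 1/2) - (1/32 + 1/33)
= 3/2 - 1/32 - 1/33 = 1519/1056

Sum = 1519/1056


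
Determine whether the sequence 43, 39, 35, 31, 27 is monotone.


Differences: -4, -4, -4, -4
All differences < 0 → strictly DECREASING

Monotonically decreasing


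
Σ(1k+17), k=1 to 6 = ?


Σ(1k+17) = 1·Σk + 17·n
= 1·21 + 17·6
= 21 + 102 = 123

Σ = 123


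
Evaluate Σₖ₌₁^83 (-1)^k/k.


S = -1 + 1/2 - 1/3 + 1/4 - 1/5 + 1/6 - 1/7 + 1/8 ± ...
= -0.6991
(Full series converges to -ln(2) ≈ -0.6931)

S_83 = -0.6991


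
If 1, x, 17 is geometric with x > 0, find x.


GM = √(1×17) = √17 = 4.1231

GM = 4.1231


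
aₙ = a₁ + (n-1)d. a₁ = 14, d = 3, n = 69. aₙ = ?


aₙ = a₁ + (n-1)d
= 14 + (69-1)×3
= 14 + 204
= 218

a_69 = 218


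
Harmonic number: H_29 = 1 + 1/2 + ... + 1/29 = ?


H_29 = 1/1 + 1/2 + 1/3 + ... + 1/29
= 9227046511387/2329089562800
≈ 3.9617

H_29 = 9227046511387/2329089562800 ≈ 3.9617


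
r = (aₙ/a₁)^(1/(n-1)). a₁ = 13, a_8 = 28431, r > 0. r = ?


r^(n-1) = aₙ/a₁
r^7 = 28431/13 = 2187
r = 2187^(1/7)
= 3

r = 3


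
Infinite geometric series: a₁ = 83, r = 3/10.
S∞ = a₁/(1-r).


S∞ = a₁/(1-r) = 83/(1 - 3/10)
= 83/(7/10)
= 830/7

S∞ = 830/7


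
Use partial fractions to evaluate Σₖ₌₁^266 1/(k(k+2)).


1/(k(k+2)) = (1/2)·(1/k - 1/(k+2)) (partial fractions)
Telescoping: Σ = (1/2)·(1 + 1/2 - 1/267 - 1/268) = 106799/143112

Sum = 106799/143112


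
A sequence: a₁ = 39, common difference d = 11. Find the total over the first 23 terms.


aₙ = 39 + (23-1)×11 = 281
Sₙ = n(a₁+aₙ)/2 = 23×(39+281)/2
= 23×320/2 = 3680

S_23 = 3680


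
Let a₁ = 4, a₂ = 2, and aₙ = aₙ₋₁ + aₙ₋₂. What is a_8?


Computing iteratively: 4, 2, 6, 8, 14, 22, 36, 58
a_8 = 58

a_8 = 58


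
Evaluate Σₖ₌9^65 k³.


Σₖ₌9^65 k³ = [65·66/2]² − [8·9/2]²
= 4601025 − 1296 = 4599729

Σk³ = 4599729


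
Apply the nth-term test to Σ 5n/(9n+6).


lim(n→∞) 5n/(9n+6) = 5/9 = 5/9  (divide numerator and denominator by n)
lim aₙ = 5/9 ≠ 0 → series DIVERGES

Diverges (lim aₙ = 5/9 ≠ 0)


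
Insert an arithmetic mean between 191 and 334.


AM = (191 + 334)/2 = 525/2 = 262.5

AM = 262.5


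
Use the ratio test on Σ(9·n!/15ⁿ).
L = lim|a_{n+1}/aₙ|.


aₙ = 9·n!/15^n
a_{n+1}/aₙ = (n+1)!/15^(n+1) × 15^n/n!  (constant 9 cancels)
= (n+1)/15
L = lim(n→∞) (n+1)/15 = ∞
L > 1 → series DIVERGES

Diverges (ratio test: L = ∞ > 1)


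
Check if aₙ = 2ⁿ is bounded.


aₙ = 2ⁿ → as n→∞, aₙ→∞ (since base 2 > 1)
No finite upper bound exists
The sequence is UNBOUNDED

Unbounded (aₙ → ∞ as n → ∞)


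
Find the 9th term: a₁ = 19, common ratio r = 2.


aₙ = a₁·r^(n-1)
= 19×2^8
= 19×256
= 4864

a_9 = 4864


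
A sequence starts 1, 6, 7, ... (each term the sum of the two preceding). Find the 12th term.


Computing iteratively: 1, 6, 7, 13, 20, 33, 53, 86, 139, 225, 364, 589
a_12 = 589

a_12 = 589


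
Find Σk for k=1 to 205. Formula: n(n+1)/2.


n(n+1)/2 = 205×206/2 = 42230/2 = 21115

Σk = 21115


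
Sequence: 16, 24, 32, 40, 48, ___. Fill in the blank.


Pattern: arithmetic (d=8)
Terms: 16, 24, 32, 40, 48
Next term = 56

Next term = 56


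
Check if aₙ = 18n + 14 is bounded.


aₙ = 18n + 14 → as n→∞, aₙ→∞
No finite upper bound exists
The sequence is UNBOUNDED

Unbounded (aₙ → ∞ as n → ∞)


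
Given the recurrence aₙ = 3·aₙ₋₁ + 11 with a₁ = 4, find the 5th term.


Computing step by step:
a_1 = 4
a_2 = 23
a_3 = 80
a_4 = 251
a_5 = 764


a_5 = 764


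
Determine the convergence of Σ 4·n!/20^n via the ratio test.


aₙ = 4·n!/20^n
a_{n+1}/aₙ = (n+1)!/20^(n+1) × 20^n/n!  (constant 4 cancels)
= (n+1)/20
L = lim(n→∞) (n+1)/20 = ∞
L > 1 → series DIVERGES

Diverges (ratio test: L = ∞ > 1)


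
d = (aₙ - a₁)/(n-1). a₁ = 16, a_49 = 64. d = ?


d = (aₙ - a₁)/(n-1)
= (64 - 16)/(49-1)
= 48/48 = 1

d = 1


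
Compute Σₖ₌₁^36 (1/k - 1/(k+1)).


Telescoping: adjacent terms cancel.
= 1/1 - 1/37
= 1 - 1/37 = 36/37

Sum = 36/37


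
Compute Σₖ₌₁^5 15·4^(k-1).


Sₙ = 15×(4^5 - 1)/(4 - 1)
= 15×(1024 - 1)/3
= 15×1023/3
= 5115

S_5 = 5115


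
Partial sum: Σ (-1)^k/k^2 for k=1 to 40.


S = -1 + 1/4 - 1/9 + 1/16 - 1/25 + 1/36 - 1/49 + 1/64 ± ...
= -0.8222
(Full series converges to -π²/12 ≈ -0.8225)

S_40 = -0.8222


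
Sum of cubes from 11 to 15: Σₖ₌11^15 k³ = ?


Σₖ₌11^15 k³ = [15·16/2]² − [10·11/2]²
= 14400 − 3025 = 11375

Σk³ = 11375


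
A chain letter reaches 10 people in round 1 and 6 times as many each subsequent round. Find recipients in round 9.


aₙ = a₁·r^(n-1)
= 10×6^8
= 10×1679616
= 16796160

a_9 = 16796160


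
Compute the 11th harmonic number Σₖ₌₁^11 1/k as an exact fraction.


H_11 = 1/1 + 1/2 + 1/3 + ... + 1/11
= 83711/27720
≈ 3.0199

H_11 = 83711/27720 ≈ 3.0199


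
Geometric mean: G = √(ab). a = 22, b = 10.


GM = √(22×10) = √220 = 14.8324

GM = 14.8324


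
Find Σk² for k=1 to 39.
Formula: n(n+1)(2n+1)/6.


n = 39
n(n+1)(2n+1)/6 = 39×40×79/6
= 123240/6 = 20540

Σk² = 20540


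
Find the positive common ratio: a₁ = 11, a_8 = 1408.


r^(n-1) = aₙ/a₁
r^7 = 1408/11 = 128
r = 128^(1/7)
= 2

r = 2


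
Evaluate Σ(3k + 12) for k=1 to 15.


Σ(3k+12) = 3·Σk + 12·n
= 3·120 + 12·15
= 360 + 180 = 540

Σ = 540


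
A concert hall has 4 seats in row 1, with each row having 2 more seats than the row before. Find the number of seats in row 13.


aₙ = a₁ + (n-1)d
= 4 + (13-1)×2
= 4 + 24
= 28

a_13 = 28


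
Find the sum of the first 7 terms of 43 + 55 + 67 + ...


aₙ = 43 + (7-1)×12 = 115
Sₙ = n(a₁+aₙ)/2 = 7×(43+115)/2
= 7×158/2 = 553

S_7 = 553


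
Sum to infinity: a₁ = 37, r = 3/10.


S∞ = a₁/(1-r) = 37/(1 - 3/10)
= 37/(7/10)
= 370/7

S∞ = 370/7


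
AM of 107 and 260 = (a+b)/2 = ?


AM = (107 + 260)/2 = 367/2 = 183.5

AM = 183.5


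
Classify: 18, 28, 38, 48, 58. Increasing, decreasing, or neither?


Differences: 10, 10, 10, 10
All differences > 0 → strictly INCREASING

Monotonically increasing


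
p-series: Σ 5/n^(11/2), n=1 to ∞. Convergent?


p-series test: Σ c/n^p converges if p > 1, diverges if p ≤ 1 (constant c > 0 doesn't affect convergence).
p = 11/2
11/2 > 1 → CONVERGES

Converges (p = 11/2 > 1)


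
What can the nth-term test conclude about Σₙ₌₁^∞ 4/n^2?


lim(n→∞) 4/n^2 = 0
lim aₙ = 0 → nth-term test is INCONCLUSIVE
(Need other tests; this is actually a convergent p-series with p=2 > 1)

Inconclusive (lim aₙ = 0; need another test)


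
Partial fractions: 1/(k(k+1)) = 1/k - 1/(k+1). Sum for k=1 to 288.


1/(k(k+1)) = 1/k - 1/(k+1) (partial fractions)
Telescoping: Σ = 1 - 1/289 = 288/289

Sum = 288/289


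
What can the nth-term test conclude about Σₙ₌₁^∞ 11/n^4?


lim(n→∞) 11/n^4 = 0
lim aₙ = 0 → nth-term test is INCONCLUSIVE
(Need other tests; this is actually a convergent p-series with p=4 > 1)

Inconclusive (lim aₙ = 0; need another test)


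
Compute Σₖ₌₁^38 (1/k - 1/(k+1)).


Telescoping: adjacent terms cancel.
= 1/1 - 1/39
= 1 - 1/39 = 38/39

Sum = 38/39


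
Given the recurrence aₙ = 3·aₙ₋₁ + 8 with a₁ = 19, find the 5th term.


Computing step by step:
a_1 = 19
a_2 = 65
a_3 = 203
a_4 = 617
a_5 = 1859


a_5 = 1859


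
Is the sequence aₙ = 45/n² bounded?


a₁ = 45, a₂ = 45/4, a₃ = 45/9, ...
0 < aₙ ≤ 45 for all n ≥ 1
The sequence IS bounded

Bounded (0 < aₙ ≤ 45)


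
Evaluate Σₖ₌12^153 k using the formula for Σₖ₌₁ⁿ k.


Σₖ₌12^153 k = Σₖ₌₁^153 k − Σₖ₌₁^11 k
= 153·154/2 − 11·12/2
= 11781 − 66 = 11715

Σk = 11715


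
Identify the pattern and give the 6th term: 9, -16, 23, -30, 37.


Pattern: alternating sign, magnitude arithmetic (d=7)
Terms: 9, -16, 23, -30, 37
Next term = -44

Next term = -44


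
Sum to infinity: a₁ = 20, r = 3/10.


S∞ = a₁/(1-r) = 20/(1 - 3/10)
= 20/(7/10)
= 200/7

S∞ = 200/7


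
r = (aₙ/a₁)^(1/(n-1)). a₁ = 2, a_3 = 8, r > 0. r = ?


r^(n-1) = aₙ/a₁
r^2 = 8/2 = 4
r = 4^(1/2)
= ±2; taking r > 0 gives r = 2

r = 2


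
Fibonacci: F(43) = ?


Fibonacci sequence: 1, 1, 2, 3, 5, 8, 13, 21, 34, 55, 89, ...
F(43) = 433494437

F(43) = 433494437


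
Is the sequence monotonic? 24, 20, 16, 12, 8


Differences: -4, -4, -4, -4
All differences < 0 → strictly DECREASING

Monotonically decreasing


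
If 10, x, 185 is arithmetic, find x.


AM = (10 + 185)/2 = 195/2 = 97.5

AM = 97.5


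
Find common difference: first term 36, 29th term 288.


d = (aₙ - a₁)/(n-1)
= (288 - 36)/(29-1)
= 252/28 = 9

d = 9


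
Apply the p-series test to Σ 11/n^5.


p-series test: Σ c/n^p converges if p > 1, diverges if p ≤ 1 (constant c > 0 doesn't affect convergence).
p = 5
5 > 1 → CONVERGES

Converges (p = 5 > 1)


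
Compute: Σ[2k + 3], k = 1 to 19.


Σ(2k+3) = 2·Σk + 3·n
= 2·190 + 3·19
= 380 + 57 = 437

Σ = 437


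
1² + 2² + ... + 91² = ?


n = 91
n(n+1)(2n+1)/6 = 91×92×183/6
= 1532076/6 = 255346

Σk² = 255346


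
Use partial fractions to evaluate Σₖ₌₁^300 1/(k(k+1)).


1/(k(k+1)) = 1/k - 1/(k+1) (partial fractions)
Telescoping: Σ = 1 - 1/301 = 300/301

Sum = 300/301


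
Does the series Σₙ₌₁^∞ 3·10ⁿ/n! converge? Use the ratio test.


aₙ = 3·10^n/n!
a_{n+1}/aₙ = 10^(n+1)/(n+1)! × n!/10^n  (constant 3 cancels)
= 10/(n+1)
L = lim(n→∞) 10/(n+1) = 0
L < 1 → series CONVERGES

Converges (ratio test: L = 0 < 1)


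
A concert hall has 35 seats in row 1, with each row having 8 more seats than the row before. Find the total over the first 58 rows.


aₙ = 35 + (58-1)×8 = 491
Sₙ = n(a₁+aₙ)/2 = 58×(35+491)/2
= 58×526/2 = 15254

S_58 = 15254


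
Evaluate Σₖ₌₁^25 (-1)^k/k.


S = -1 + 1/2 - 1/3 + 1/4 - 1/5 + 1/6 - 1/7 + 1/8 ± ...
= -0.7127
(Full series converges to -ln(2) ≈ -0.6931)

S_25 = -0.7127


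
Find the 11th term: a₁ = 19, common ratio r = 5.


aₙ = a₁·r^(n-1)
= 19×5^10
= 19×9765625
= 185546875

a_11 = 185546875


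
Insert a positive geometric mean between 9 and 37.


GM = √(9×37) = √333 = 18.2483

GM = 18.2483


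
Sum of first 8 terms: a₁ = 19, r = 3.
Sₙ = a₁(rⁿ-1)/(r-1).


Sₙ = 19×(3^8 - 1)/(3 - 1)
= 19×(6561 - 1)/2
= 19×6560/2
= 62320

S_8 = 62320


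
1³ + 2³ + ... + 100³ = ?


n(n+1)/2 = 100×101/2 = 5050
Σk³ = 5050² = 25502500

Σk³ = 25502500


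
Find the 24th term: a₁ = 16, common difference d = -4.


aₙ = a₁ + (n-1)d
= 16 + (24-1)×-4
= 16 - 92
= -76

a_24 = -76


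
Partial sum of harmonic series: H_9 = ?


H_9 = 1/1 + 1/2 + 1/3 + 1/4 + 1/5 + 1/6 + 1/7 + 1/8 + 1/9
= 7129/2520
≈ 2.829

H_9 = 7129/2520 ≈ 2.829


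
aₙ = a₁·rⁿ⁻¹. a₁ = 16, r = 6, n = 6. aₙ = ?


aₙ = a₁·r^(n-1)
= 16×6^5
= 16×7776
= 124416

a_6 = 124416


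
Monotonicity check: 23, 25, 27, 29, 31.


Differences: 2, 2, 2, 2
All differences > 0 → strictly INCREASING

Monotonically increasing


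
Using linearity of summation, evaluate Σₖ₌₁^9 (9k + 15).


Σ(9k+15) = 9·Σk + 15·n
= 9·45 + 15·9
= 405 + 135 = 540

Σ = 540


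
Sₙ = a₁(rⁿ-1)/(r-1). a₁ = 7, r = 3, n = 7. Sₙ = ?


Sₙ = 7×(3^7 - 1)/(3 - 1)
= 7×(2187 - 1)/2
= 7×2186/2
= 7651

S_7 = 7651


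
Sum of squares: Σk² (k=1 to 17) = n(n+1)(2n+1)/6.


n = 17
n(n+1)(2n+1)/6 = 17×18×35/6
= 10710/6 = 1785

Σk² = 1785


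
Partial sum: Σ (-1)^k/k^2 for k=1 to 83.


S = -1 + 1/4 - 1/9 + 1/16 - 1/25 + 1/36 - 1/49 + 1/64 ± ...
= -0.8225
(Full series converges to -π²/12 ≈ -0.8225)

S_83 = -0.8225


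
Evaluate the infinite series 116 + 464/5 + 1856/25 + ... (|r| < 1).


S∞ = a₁/(1-r) = 116/(1 - 4/5)
= 116/(1/5)
= 580

S∞ = 580


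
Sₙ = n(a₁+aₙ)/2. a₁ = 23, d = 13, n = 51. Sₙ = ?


aₙ = 23 + (51-1)×13 = 673
Sₙ = n(a₁+aₙ)/2 = 51×(23+673)/2
= 51×696/2 = 17748

S_51 = 17748


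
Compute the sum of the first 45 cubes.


n(n+1)/2 = 45×46/2 = 1035
Σk³ = 1035² = 1071225

Σk³ = 1071225


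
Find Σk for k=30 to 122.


Σₖ₌30^122 k = Σₖ₌₁^122 k − Σₖ₌₁^29 k
= 122·123/2 − 29·30/2
= 7503 − 435 = 7068

Σk = 7068


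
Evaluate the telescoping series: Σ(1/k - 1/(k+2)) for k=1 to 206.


Telescoping with gap 2: two head and two tail terms survive.
= (1 + 1/2) - (1/207 + 1/208)
= 3/2 - 1/207 - 1/208 = 64169/43056

Sum = 64169/43056


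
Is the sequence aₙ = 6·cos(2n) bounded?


For all n, -1 ≤ cos(2n) ≤ 1, so -6 ≤ 6·cos(2n) ≤ 6
Lower bound: -6, Upper bound: 6
The sequence IS bounded

Bounded (-6 ≤ aₙ ≤ 6)


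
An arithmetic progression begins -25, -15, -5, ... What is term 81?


aₙ = a₁ + (n-1)d
= -25 + (81-1)×10
= -25 + 800
= 775

a_81 = 775


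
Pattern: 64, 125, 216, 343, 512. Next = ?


Pattern: perfect cubes: n³
Terms: 64, 125, 216, 343, 512
Next term = 729

Next term = 729


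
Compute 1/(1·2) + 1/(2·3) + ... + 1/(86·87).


1/(k(k+1)) = 1/k - 1/(k+1) (partial fractions)
Telescoping: Σ = 1 - 1/87 = 86/87

Sum = 86/87


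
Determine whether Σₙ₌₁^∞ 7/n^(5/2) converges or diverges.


p-series test: Σ c/n^p converges if p > 1, diverges if p ≤ 1 (constant c > 0 doesn't affect convergence).
p = 5/2
5/2 > 1 → CONVERGES

Converges (p = 5/2 > 1)


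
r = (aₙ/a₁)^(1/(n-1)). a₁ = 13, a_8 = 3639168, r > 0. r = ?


r^(n-1) = aₙ/a₁
r^7 = 3639168/13 = 279936
r = 279936^(1/7)
= 6

r = 6


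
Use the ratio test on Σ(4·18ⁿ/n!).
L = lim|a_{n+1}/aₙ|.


aₙ = 4·18^n/n!
a_{n+1}/aₙ = 18^(n+1)/(n+1)! × n!/18^n  (constant 4 cancels)
= 18/(n+1)
L = lim(n→∞) 18/(n+1) = 0
L < 1 → series CONVERGES

Converges (ratio test: L = 0 < 1)


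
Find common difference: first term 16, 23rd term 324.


d = (aₙ - a₁)/(n-1)
= (324 - 16)/(23-1)
= 308/22 = 14

d = 14


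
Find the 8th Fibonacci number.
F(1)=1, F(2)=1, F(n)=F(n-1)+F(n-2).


Fibonacci sequence: 1, 1, 2, 3, 5, 8, 13, 21
F(8) = 21

F(8) = 21


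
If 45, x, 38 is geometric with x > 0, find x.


GM = √(45×38) = √1710 = 41.3521

GM = 41.3521


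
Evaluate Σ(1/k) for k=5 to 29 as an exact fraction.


Σₖ₌5^29 1/k = 1/5 + 1/6 + 1/7 + ... + 1/29
= 4374776588887/2329089562800
≈ 1.8783

Sum = 4374776588887/2329089562800 ≈ 1.8783


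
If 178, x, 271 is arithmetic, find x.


AM = (178 + 271)/2 = 449/2 = 224.5

AM = 224.5


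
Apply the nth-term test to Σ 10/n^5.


lim(n→∞) 10/n^5 = 0
lim aₙ = 0 → nth-term test is INCONCLUSIVE
(Need other tests; this is actually a convergent p-series with p=5 > 1)

Inconclusive (lim aₙ = 0; need another test)


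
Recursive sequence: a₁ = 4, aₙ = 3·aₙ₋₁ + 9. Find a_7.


Computing step by step:
a_1 = 4
a_2 = 21
a_3 = 72
a_4 = 225
a_5 = 684
a_6 = 2061
a_7 = 6192


a_7 = 6192


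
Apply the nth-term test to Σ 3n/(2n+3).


lim(n→∞) 3n/(2n+3) = 3/2 = 3/2  (divide numerator and denominator by n)
lim aₙ = 3/2 ≠ 0 → series DIVERGES

Diverges (lim aₙ = 3/2 ≠ 0)


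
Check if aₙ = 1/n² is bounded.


a₁ = 1, a₂ = 1/4, a₃ = 1/9, ...
0 < aₙ ≤ 1 for all n ≥ 1
The sequence IS bounded

Bounded (0 < aₙ ≤ 1)


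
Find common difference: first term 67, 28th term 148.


d = (aₙ - a₁)/(n-1)
= (148 - 67)/(28-1)
= 81/27 = 3

d = 3


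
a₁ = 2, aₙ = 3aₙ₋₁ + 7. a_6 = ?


Computing step by step:
a_1 = 2
a_2 = 13
a_3 = 46
a_4 = 145
a_5 = 442
a_6 = 1333


a_6 = 1333


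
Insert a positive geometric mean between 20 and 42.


GM = √(20×42) = √840 = 28.9828

GM = 28.9828


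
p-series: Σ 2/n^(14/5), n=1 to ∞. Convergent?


p-series test: Σ c/n^p converges if p > 1, diverges if p ≤ 1 (constant c > 0 doesn't affect convergence).
p = 14/5
14/5 > 1 → CONVERGES

Converges (p = 14/5 > 1)


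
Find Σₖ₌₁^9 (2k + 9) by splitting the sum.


Σ(2k+9) = 2·Σk + 9·n
= 2·45 + 9·9
= 90 + 81 = 171

Σ = 171


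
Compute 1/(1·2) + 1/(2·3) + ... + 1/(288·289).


1/(k(k+1)) = 1/k - 1/(k+1) (partial fractions)
Telescoping: Σ = 1 - 1/289 = 288/289

Sum = 288/289


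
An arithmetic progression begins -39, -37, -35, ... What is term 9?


aₙ = a₁ + (n-1)d
= -39 + (9-1)×2
= -39 + 16
= -23

a_9 = -23


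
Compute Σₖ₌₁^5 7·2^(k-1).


Sₙ = 7×(2^5 - 1)/(2 - 1)
= 7×(32 - 1)/1
= 7×31/1
= 217

S_5 = 217


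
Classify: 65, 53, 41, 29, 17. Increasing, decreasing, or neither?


Differences: -12, -12, -12, -12
All differences < 0 → strictly DECREASING

Monotonically decreasing


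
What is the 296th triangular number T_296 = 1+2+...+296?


n(n+1)/2 = 296×297/2 = 87912/2 = 43956

Σk = 43956


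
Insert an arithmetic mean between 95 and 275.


AM = (95 + 275)/2 = 370/2 = 185

AM = 185


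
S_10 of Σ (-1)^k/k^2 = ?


S = -1 + 1/4 - 1/9 + 1/16 - 1/25 + 1/36 - 1/49 + 1/64 ± ...
= -0.818
(Full series converges to -π²/12 ≈ -0.8225)

S_10 = -0.818


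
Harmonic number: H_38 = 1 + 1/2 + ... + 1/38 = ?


H_38 = 1/1 + 1/2 + 1/3 + ... + 1/38
= 2053580969474233/485721041551200
≈ 4.2279

H_38 = 2053580969474233/485721041551200 ≈ 4.2279


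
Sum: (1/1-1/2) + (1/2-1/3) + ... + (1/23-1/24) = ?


Telescoping: adjacent terms cancel.
= 1/1 - 1/24
= 1 - 1/24 = 23/24

Sum = 23/24


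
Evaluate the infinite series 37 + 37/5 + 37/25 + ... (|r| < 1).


S∞ = a₁/(1-r) = 37/(1 - 1/5)
= 37/(4/5)
= 185/4

S∞ = 185/4


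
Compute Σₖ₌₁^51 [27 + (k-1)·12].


aₙ = 27 + (51-1)×12 = 627
Sₙ = n(a₁+aₙ)/2 = 51×(27+627)/2
= 51×654/2 = 16677

S_51 = 16677


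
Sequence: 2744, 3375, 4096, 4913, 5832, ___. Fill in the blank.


Pattern: perfect cubes: n³
Terms: 2744, 3375, 4096, 4913, 5832
Next term = 6859

Next term = 6859


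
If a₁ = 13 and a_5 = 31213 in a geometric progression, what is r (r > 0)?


r^(n-1) = aₙ/a₁
r^4 = 31213/13 = 2401
r = 2401^(1/4)
= ±7; taking r > 0 gives r = 7

r = 7


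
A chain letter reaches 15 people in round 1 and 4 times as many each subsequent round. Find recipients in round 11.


aₙ = a₁·r^(n-1)
= 15×4^10
= 15×1048576
= 15728640

a_11 = 15728640


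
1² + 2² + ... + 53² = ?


n = 53
n(n+1)(2n+1)/6 = 53×54×107/6
= 306234/6 = 51039

Σk² = 51039


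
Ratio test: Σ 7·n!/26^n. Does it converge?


aₙ = 7·n!/26^n
a_{n+1}/aₙ = (n+1)!/26^(n+1) × 26^n/n!  (constant 7 cancels)
= (n+1)/26
L = lim(n→∞) (n+1)/26 = ∞
L > 1 → series DIVERGES

Diverges (ratio test: L = ∞ > 1)


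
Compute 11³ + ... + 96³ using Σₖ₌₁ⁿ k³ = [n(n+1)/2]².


Σₖ₌11^96 k³ = [96·97/2]² − [10·11/2]²
= 21678336 − 3025 = 21675311

Σk³ = 21675311


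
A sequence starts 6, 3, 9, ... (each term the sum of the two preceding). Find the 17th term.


Computing iteratively: 6, 3, 9, 12, 21, 33, 54, 87, 141, 228, 369, 597, ...
a_17 = 6621

a_17 = 6621


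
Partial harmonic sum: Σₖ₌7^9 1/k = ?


Σₖ₌7^9 1/k = 1/7 + 1/8 + 1/9
= 191/504
≈ 0.379

Sum = 191/504 ≈ 0.379


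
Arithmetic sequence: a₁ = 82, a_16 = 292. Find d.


d = (aₙ - a₁)/(n-1)
= (292 - 82)/(16-1)
= 210/15 = 14

d = 14


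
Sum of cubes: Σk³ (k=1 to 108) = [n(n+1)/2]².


n(n+1)/2 = 108×109/2 = 5886
Σk³ = 5886² = 34644996

Σk³ = 34644996


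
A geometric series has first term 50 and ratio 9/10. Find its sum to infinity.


S∞ = a₁/(1-r) = 50/(1 - 9/10)
= 50/(1/10)
= 500

S∞ = 500


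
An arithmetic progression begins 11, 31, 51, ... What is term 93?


aₙ = a₁ + (n-1)d
= 11 + (93-1)×20
= 11 + 1840
= 1851

a_93 = 1851


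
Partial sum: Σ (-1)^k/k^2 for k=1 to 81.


S = -1 + 1/4 - 1/9 + 1/16 - 1/25 + 1/36 - 1/49 + 1/64 ± ...
= -0.8225
(Full series converges to -π²/12 ≈ -0.8225)

S_81 = -0.8225


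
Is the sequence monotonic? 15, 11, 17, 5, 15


Differences: -4, 6, -12, 10
Difference at position 2 is +6 (> 0) but position 1 is -4 (< 0) — sequence both rises and falls
→ NOT monotonic

Not monotonic


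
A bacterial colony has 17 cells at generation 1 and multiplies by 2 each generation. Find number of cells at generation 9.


aₙ = a₁·r^(n-1)
= 17×2^8
= 17×256
= 4352

a_9 = 4352


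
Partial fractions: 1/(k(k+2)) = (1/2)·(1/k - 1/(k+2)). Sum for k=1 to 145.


1/(k(k+2)) = (1/2)·(1/k - 1/(k+2)) (partial fractions)
Telescoping: Σ = (1/2)·(1 + 1/2 - 1/146 - 1/147) = 7975/10731

Sum = 7975/10731


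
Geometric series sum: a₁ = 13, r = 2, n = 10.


Sₙ = 13×(2^10 - 1)/(2 - 1)
= 13×(1024 - 1)/1
= 13×1023/1
= 13299

S_10 = 13299


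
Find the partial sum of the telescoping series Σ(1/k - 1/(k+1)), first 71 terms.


Telescoping: adjacent terms cancel.
= 1/1 - 1/72
= 1 - 1/72 = 71/72

Sum = 71/72


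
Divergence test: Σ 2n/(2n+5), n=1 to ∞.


lim(n→∞) 2n/(2n+5) = 2/2 = 1  (divide numerator and denominator by n)
lim aₙ = 1 ≠ 0 → series DIVERGES

Diverges (lim aₙ = 1 ≠ 0)


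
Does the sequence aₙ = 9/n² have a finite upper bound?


a₁ = 9, a₂ = 9/4, a₃ = 9/9, ...
0 < aₙ ≤ 9 for all n ≥ 1
The sequence IS bounded

Bounded (0 < aₙ ≤ 9)


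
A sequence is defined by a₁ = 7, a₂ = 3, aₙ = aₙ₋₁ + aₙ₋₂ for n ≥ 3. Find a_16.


Computing iteratively: 7, 3, 10, 13, 23, 36, 59, 95, 154, 249, 403, 652, ...
a_16 = 4469

a_16 = 4469


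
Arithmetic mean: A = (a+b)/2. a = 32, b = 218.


AM = (32 + 218)/2 = 250/2 = 125

AM = 125


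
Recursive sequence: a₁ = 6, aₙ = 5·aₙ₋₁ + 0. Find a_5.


Computing step by step:
a_1 = 6
a_2 = 30
a_3 = 150
a_4 = 750
a_5 = 3750


a_5 = 3750


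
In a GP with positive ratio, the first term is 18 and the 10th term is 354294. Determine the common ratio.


r^(n-1) = aₙ/a₁
r^9 = 354294/18 = 19683
r = 19683^(1/9)
= 3

r = 3


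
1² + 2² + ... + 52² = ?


n = 52
n(n+1)(2n+1)/6 = 52×53×105/6
= 289380/6 = 48230

Σk² = 48230


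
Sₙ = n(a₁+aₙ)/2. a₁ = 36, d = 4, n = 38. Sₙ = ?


aₙ = 36 + (38-1)×4 = 184
Sₙ = n(a₁+aₙ)/2 = 38×(36+184)/2
= 38×220/2 = 4180

S_38 = 4180


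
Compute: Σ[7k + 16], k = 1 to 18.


Σ(7k+16) = 7·Σk + 16·n
= 7·171 + 16·18
= 1197 + 288 = 1485

Σ = 1485


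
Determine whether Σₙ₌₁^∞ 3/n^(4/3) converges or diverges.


p-series test: Σ c/n^p converges if p > 1, diverges if p ≤ 1 (constant c > 0 doesn't affect convergence).
p = 4/3
4/3 > 1 → CONVERGES

Converges (p = 4/3 > 1)


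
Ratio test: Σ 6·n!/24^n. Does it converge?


aₙ = 6·n!/24^n
a_{n+1}/aₙ = (n+1)!/24^(n+1) × 24^n/n!  (constant 6 cancels)
= (n+1)/24
L = lim(n→∞) (n+1)/24 = ∞
L > 1 → series DIVERGES

Diverges (ratio test: L = ∞ > 1)


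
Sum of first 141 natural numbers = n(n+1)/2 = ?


n(n+1)/2 = 141×142/2 = 20022/2 = 10011

Σk = 10011


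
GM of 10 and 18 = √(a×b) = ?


GM = √(10×18) = √180 = 13.4164

GM = 13.4164


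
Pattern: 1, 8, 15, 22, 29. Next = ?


Pattern: arithmetic (d=7)
Terms: 1, 8, 15, 22, 29
Next term = 36

Next term = 36


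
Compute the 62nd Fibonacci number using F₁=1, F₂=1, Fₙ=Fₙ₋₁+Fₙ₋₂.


Fibonacci sequence: 1, 1, 2, 3, 5, 8, 13, 21, 34, 55, 89, ...
F(62) = 4052739537881

F(62) = 4052739537881


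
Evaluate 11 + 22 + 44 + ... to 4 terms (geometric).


Sₙ = 11×(2^4 - 1)/(2 - 1)
= 11×(16 - 1)/1
= 11×15/1
= 165

S_4 = 165


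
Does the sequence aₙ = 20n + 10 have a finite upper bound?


aₙ = 20n + 10 → as n→∞, aₙ→∞
No finite upper bound exists
The sequence is UNBOUNDED

Unbounded (aₙ → ∞ as n → ∞)


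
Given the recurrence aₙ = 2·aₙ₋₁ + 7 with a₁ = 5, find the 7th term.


Computing step by step:
a_1 = 5
a_2 = 17
a_3 = 41
a_4 = 89
a_5 = 185
a_6 = 377
a_7 = 761


a_7 = 761


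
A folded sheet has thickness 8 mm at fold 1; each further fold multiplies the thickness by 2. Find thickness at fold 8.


aₙ = a₁·r^(n-1)
= 8×2^7
= 8×128
= 1024

a_8 = 1024


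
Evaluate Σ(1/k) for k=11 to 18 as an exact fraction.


Σₖ₌11^18 1/k = 1/11 + 1/12 + 1/13 + 1/14 + 1/15 + 1/16 + 1/17 + 1/18
= 6936481/12252240
≈ 0.5661

Sum = 6936481/12252240 ≈ 0.5661


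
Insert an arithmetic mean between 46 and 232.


AM = (46 + 232)/2 = 278/2 = 139

AM = 139


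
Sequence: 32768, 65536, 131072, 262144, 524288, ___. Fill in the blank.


Pattern: powers of 2: 2ⁿ
Terms: 32768, 65536, 131072, 262144, 524288
Next term = 1048576

Next term = 1048576


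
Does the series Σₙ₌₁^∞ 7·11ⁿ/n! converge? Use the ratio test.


aₙ = 7·11^n/n!
a_{n+1}/aₙ = 11^(n+1)/(n+1)! × n!/11^n  (constant 7 cancels)
= 11/(n+1)
L = lim(n→∞) 11/(n+1) = 0
L < 1 → series CONVERGES

Converges (ratio test: L = 0 < 1)


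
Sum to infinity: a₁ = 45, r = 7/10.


S∞ = a₁/(1-r) = 45/(1 - 7/10)
= 45/(3/10)
= 150

S∞ = 150


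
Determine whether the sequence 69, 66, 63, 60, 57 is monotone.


Differences: -3, -3, -3, -3
All differences < 0 → strictly DECREASING

Monotonically decreasing


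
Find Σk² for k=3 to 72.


Σₖ₌3^72 k² = Σₖ₌₁^72 k² − Σₖ₌₁^2 k²
= 72·73·145/6 − 2·3·5/6
= 127020 − 5 = 127015

Σk² = 127015


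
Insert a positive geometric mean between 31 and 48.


GM = √(31×48) = √1488 = 38.5746

GM = 38.5746


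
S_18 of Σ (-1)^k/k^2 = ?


S = -1 + 1/4 - 1/9 + 1/16 - 1/25 + 1/36 - 1/49 + 1/64 ± ...
= -0.821
(Full series converges to -π²/12 ≈ -0.8225)

S_18 = -0.821


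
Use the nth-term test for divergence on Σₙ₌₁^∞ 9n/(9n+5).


lim(n→∞) 9n/(9n+5) = 9/9 = 1  (divide numerator and denominator by n)
lim aₙ = 1 ≠ 0 → series DIVERGES

Diverges (lim aₙ = 1 ≠ 0)


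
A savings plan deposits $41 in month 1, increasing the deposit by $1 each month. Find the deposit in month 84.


aₙ = a₁ + (n-1)d
= 41 + (84-1)×1
= 41 + 83
= 124

a_84 = 124


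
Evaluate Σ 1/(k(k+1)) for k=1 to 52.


1/(k(k+1)) = 1/k - 1/(k+1) (partial fractions)
Telescoping: Σ = 1 - 1/53 = 52/53

Sum = 52/53


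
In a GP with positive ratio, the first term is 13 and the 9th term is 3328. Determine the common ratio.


r^(n-1) = aₙ/a₁
r^8 = 3328/13 = 256
r = 256^(1/8)
= ±2; taking r > 0 gives r = 2

r = 2


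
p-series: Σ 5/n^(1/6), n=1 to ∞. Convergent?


p-series test: Σ c/n^p converges if p > 1, diverges if p ≤ 1 (constant c > 0 doesn't affect convergence).
p = 1/6
1/6 ≤ 1 → DIVERGES

Diverges (p = 1/6 ≤ 1)


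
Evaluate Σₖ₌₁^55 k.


n(n+1)/2 = 55×56/2 = 3080/2 = 1540

Σk = 1540


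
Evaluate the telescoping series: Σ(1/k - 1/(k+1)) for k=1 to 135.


Telescoping: adjacent terms cancel.
= 1/1 - 1/136
= 1 - 1/136 = 135/136

Sum = 135/136


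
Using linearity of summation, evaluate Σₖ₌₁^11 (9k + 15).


Σ(9k+15) = 9·Σk + 15·n
= 9·66 + 15·11
= 594 + 165 = 759

Σ = 759


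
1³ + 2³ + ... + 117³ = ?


n(n+1)/2 = 117×118/2 = 6903
Σk³ = 6903² = 47651409

Σk³ = 47651409


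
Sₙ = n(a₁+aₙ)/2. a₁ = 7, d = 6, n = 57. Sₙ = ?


aₙ = 7 + (57-1)×6 = 343
Sₙ = n(a₁+aₙ)/2 = 57×(7+343)/2
= 57×350/2 = 9975

S_57 = 9975


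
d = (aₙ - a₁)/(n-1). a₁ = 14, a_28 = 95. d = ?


d = (aₙ - a₁)/(n-1)
= (95 - 14)/(28-1)
= 81/27 = 3

d = 3


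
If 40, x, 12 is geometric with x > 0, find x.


GM = √(40×12) = √480 = 21.9089

GM = 21.9089


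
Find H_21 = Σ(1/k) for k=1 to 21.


H_21 = 1/1 + 1/2 + 1/3 + ... + 1/21
= 18858053/5173168
≈ 3.6454

H_21 = 18858053/5173168 ≈ 3.6454


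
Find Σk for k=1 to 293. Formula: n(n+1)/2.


n(n+1)/2 = 293×294/2 = 86142/2 = 43071

Σk = 43071


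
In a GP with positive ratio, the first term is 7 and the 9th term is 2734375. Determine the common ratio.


r^(n-1) = aₙ/a₁
r^8 = 2734375/7 = 390625
r = 390625^(1/8)
= ±5; taking r > 0 gives r = 5

r = 5


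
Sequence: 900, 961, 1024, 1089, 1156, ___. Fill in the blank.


Pattern: perfect squares: n²
Terms: 900, 961, 1024, 1089, 1156
Next term = 1225

Next term = 1225


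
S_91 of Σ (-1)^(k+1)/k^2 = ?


S = 1 - 1/4 + 1/9 - 1/16 + 1/25 - 1/36 + 1/49 - 1/64 ± ...
= 0.8225
(Full series converges to +π²/12 ≈ +0.8225)

S_91 = 0.8225


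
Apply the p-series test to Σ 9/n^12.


p-series test: Σ c/n^p converges if p > 1, diverges if p ≤ 1 (constant c > 0 doesn't affect convergence).
p = 12
12 > 1 → CONVERGES

Converges (p = 12 > 1)


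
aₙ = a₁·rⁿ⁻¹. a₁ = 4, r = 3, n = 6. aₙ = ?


aₙ = a₁·r^(n-1)
= 4×3^5
= 4×243
= 972

a_6 = 972


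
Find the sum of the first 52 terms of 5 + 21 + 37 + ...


aₙ = 5 + (52-1)×16 = 821
Sₙ = n(a₁+aₙ)/2 = 52×(5+821)/2
= 52×826/2 = 21476

S_52 = 21476


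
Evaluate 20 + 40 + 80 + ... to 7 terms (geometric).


Sₙ = 20×(2^7 - 1)/(2 - 1)
= 20×(128 - 1)/1
= 20×127/1
= 2540

S_7 = 2540


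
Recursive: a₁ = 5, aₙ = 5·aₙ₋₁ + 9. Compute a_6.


Computing step by step:
a_1 = 5
a_2 = 34
a_3 = 179
a_4 = 904
a_5 = 4529
a_6 = 22654


a_6 = 22654


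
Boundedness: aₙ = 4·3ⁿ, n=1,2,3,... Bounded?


aₙ = 4·3ⁿ → as n→∞, aₙ→∞ (since base 3 > 1)
No finite upper bound exists
The sequence is UNBOUNDED

Unbounded (aₙ → ∞ as n → ∞)


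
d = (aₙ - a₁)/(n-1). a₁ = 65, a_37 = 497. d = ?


d = (aₙ - a₁)/(n-1)
= (497 - 65)/(37-1)
= 432/36 = 12

d = 12


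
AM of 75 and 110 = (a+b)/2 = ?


AM = (75 + 110)/2 = 185/2 = 92.5

AM = 92.5


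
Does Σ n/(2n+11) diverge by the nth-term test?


lim(n→∞) n/(2n+11) = 1/2 = 1/2  (divide numerator and denominator by n)
lim aₙ = 1/2 ≠ 0 → series DIVERGES

Diverges (lim aₙ = 1/2 ≠ 0)


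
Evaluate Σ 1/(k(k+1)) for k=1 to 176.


1/(k(k+1)) = 1/k - 1/(k+1) (partial fractions)
Telescoping: Σ = 1 - 1/177 = 176/177

Sum = 176/177


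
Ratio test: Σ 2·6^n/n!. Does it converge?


aₙ = 2·6^n/n!
a_{n+1}/aₙ = 6^(n+1)/(n+1)! × n!/6^n  (constant 2 cancels)
= 6/(n+1)
L = lim(n→∞) 6/(n+1) = 0
L < 1 → series CONVERGES

Converges (ratio test: L = 0 < 1)


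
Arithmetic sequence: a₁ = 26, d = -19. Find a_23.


aₙ = a₁ + (n-1)d
= 26 + (23-1)×-19
= 26 - 418
= -392

a_23 = -392


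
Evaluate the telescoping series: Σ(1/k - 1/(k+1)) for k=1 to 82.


Telescoping: adjacent terms cancel.
= 1/1 - 1/83
= 1 - 1/83 = 82/83

Sum = 82/83


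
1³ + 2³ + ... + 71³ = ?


n(n+1)/2 = 71×72/2 = 2556
Σk³ = 2556² = 6533136

Σk³ = 6533136


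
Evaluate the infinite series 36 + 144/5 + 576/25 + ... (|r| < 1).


S∞ = a₁/(1-r) = 36/(1 - 4/5)
= 36/(1/5)
= 180

S∞ = 180


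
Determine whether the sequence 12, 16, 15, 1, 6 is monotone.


Differences: 4, -1, -14, 5
Difference at position 1 is +4 (> 0) but position 2 is -1 (< 0) — sequence both rises and falls
→ NOT monotonic

Not monotonic


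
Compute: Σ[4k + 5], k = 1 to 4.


Σ(4k+5) = 4·Σk + 5·n
= 4·10 + 5·4
= 40 + 20 = 60

Σ = 60


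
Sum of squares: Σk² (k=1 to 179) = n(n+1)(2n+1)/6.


n = 179
n(n+1)(2n+1)/6 = 179×180×359/6
= 11566980/6 = 1927830

Σk² = 1927830


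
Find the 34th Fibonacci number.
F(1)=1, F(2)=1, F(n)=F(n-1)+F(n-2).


Fibonacci sequence: 1, 1, 2, 3, 5, 8, 13, 21, 34, 55, 89, ...
F(34) = 5702887

F(34) = 5702887


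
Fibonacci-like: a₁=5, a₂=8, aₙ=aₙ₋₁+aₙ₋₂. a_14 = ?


Computing iteratively: 5, 8, 13, 21, 34, 55, 89, 144, 233, 377, 610, 987, ...
a_14 = 2584

a_14 = 2584


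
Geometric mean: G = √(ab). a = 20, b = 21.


GM = √(20×21) = √420 = 20.4939

GM = 20.4939


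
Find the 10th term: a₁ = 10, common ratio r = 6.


aₙ = a₁·r^(n-1)
= 10×6^9
= 10×10077696
= 100776960

a_10 = 100776960


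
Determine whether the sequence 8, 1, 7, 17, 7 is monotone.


Differences: -7, 6, 10, -10
Difference at position 2 is +6 (> 0) but position 1 is -7 (< 0) — sequence both rises and falls
→ NOT monotonic

Not monotonic


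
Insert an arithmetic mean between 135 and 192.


AM = (135 + 192)/2 = 327/2 = 163.5

AM = 163.5


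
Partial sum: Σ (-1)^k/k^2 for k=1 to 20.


S = -1 + 1/4 - 1/9 + 1/16 - 1/25 + 1/36 - 1/49 + 1/64 ± ...
= -0.8213
(Full series converges to -π²/12 ≈ -0.8225)

S_20 = -0.8213


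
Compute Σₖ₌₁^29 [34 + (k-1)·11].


aₙ = 34 + (29-1)×11 = 342
Sₙ = n(a₁+aₙ)/2 = 29×(34+342)/2
= 29×376/2 = 5452

S_29 = 5452


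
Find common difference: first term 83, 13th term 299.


d = (aₙ - a₁)/(n-1)
= (299 - 83)/(13-1)
= 216/12 = 18

d = 18


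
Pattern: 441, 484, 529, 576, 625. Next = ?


Pattern: perfect squares: n²
Terms: 441, 484, 529, 576, 625
Next term = 676

Next term = 676


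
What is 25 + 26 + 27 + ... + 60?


Σₖ₌25^60 k = Σₖ₌₁^60 k − Σₖ₌₁^24 k
= 60·61/2 − 24·25/2
= 1830 − 300 = 1530

Σk = 1530


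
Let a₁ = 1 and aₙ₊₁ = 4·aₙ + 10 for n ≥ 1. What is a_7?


Computing step by step:
a_1 = 1
a_2 = 14
a_3 = 66
a_4 = 274
a_5 = 1106
a_6 = 4434
a_7 = 17746


a_7 = 17746


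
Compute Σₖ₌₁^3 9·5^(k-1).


Sₙ = 9×(5^3 - 1)/(5 - 1)
= 9×(125 - 1)/4
= 9×124/4
= 279

S_3 = 279


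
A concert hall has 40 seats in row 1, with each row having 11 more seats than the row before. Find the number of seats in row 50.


aₙ = a₁ + (n-1)d
= 40 + (50-1)×11
= 40 + 539
= 579

a_50 = 579


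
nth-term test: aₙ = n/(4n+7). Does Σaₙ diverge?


lim(n→∞) n/(4n+7) = 1/4 = 1/4  (divide numerator and denominator by n)
lim aₙ = 1/4 ≠ 0 → series DIVERGES

Diverges (lim aₙ = 1/4 ≠ 0)


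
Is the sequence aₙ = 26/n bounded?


a₁ = 26, a₂ = 26/2, a₃ = 26/3, ...
0 < aₙ ≤ 26 for all n ≥ 1
Lower bound: 0, Upper bound: 26
The sequence IS bounded

Bounded (0 < aₙ ≤ 26)


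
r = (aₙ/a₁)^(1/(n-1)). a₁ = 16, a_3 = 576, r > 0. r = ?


r^(n-1) = aₙ/a₁
r^2 = 576/16 = 36
r = 36^(1/2)
= ±6; taking r > 0 gives r = 6

r = 6


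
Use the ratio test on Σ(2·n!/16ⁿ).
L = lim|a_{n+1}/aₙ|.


aₙ = 2·n!/16^n
a_{n+1}/aₙ = (n+1)!/16^(n+1) × 16^n/n!  (constant 2 cancels)
= (n+1)/16
L = lim(n→∞) (n+1)/16 = ∞
L > 1 → series DIVERGES

Diverges (ratio test: L = ∞ > 1)


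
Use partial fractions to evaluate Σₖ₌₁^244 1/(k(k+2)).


1/(k(k+2)) = (1/2)·(1/k - 1/(k+2)) (partial fractions)
Telescoping: Σ = (1/2)·(1 + 1/2 - 1/245 - 1/246) = 44957/60270

Sum = 44957/60270


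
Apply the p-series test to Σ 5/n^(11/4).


p-series test: Σ c/n^p converges if p > 1, diverges if p ≤ 1 (constant c > 0 doesn't affect convergence).
p = 11/4
11/4 > 1 → CONVERGES

Converges (p = 11/4 > 1)


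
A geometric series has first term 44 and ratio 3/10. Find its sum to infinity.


S∞ = a₁/(1-r) = 44/(1 - 3/10)
= 44/(7/10)
= 440/7

S∞ = 440/7


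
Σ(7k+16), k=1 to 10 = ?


Σ(7k+16) = 7·Σk + 16·n
= 7·55 + 16·10
= 385 + 160 = 545

Σ = 545


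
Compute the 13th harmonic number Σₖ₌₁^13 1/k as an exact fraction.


H_13 = 1/1 + 1/2 + 1/3 + ... + 1/13
= 1145993/360360
≈ 3.1801

H_13 = 1145993/360360 ≈ 3.1801
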